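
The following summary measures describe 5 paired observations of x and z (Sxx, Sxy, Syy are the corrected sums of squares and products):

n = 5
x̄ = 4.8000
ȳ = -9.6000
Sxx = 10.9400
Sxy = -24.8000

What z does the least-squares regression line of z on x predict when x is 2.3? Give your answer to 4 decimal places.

-3.9327

b = Sxy/Sxx = -24.8/10.94 = -2.266910
a = ȳ − b·x̄ = -9.6 − (-2.266910)·4.8 = 1.281170
ŷ(2.3) = a + b·2.3 = 1.281170 + (-2.266910)·2.3 = -3.932724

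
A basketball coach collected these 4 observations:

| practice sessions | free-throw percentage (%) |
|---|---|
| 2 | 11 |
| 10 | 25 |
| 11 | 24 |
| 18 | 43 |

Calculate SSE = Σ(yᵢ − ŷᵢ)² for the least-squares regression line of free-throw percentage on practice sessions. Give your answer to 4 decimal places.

16.6680

n = 4, Σx = 41, Σy = 103, Σxy = 1310, Σx² = 549, Σy² = 3171
Sxx = Σx² − (Σx)²/n = 549 − 420.25 = 128.75
Sxy = Σxy − (Σx)(Σy)/n = 1310 − 1055.75 = 254.25
Syy = Σy² − (Σy)²/n = 3171 − 2652.25 = 518.75
b = Sxy/Sxx = 254.25/128.75 = 1.974757
SSE = Syy − b·Sxy = 518.75 − 1.974757·254.25 = 16.667961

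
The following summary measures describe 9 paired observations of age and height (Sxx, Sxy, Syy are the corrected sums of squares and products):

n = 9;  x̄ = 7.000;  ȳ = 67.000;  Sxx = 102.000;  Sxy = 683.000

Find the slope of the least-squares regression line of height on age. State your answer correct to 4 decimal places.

6.6961

b = Sxy/Sxx = 683/102 = 6.696078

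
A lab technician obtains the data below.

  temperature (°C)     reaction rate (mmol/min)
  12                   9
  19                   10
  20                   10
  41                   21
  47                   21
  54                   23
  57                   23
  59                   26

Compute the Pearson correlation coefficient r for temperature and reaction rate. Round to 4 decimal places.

0.9842

n = 8, Σx = 309, Σy = 143, Σxy = 6433, Σx² = 14441, Σy² = 2897
Sxx = Σx² − (Σx)²/n = 14441 − 11935.125 = 2505.875
Sxy = Σxy − (Σx)(Σy)/n = 6433 − 5523.375 = 909.625
Syy = Σy² − (Σy)²/n = 2897 − 2556.125 = 340.875
r = Sxy/√(Sxx·Syy) = 909.625/√(854190.140625) = 909.625/924.224075 = 0.984204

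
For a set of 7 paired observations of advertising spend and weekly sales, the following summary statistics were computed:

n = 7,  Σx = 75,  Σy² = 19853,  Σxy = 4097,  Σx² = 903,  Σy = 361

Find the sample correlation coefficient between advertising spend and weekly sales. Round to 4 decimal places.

0.6537

Sxx = Σx² − (Σx)²/n = 903 − 803.571429 = 99.428571
Sxy = Σxy − (Σx)(Σy)/n = 4097 − 3867.857143 = 229.142857
Syy = Σy² − (Σy)²/n = 19853 − 18617.285714 = 1235.714286
r = Sxy/√(Sxx·Syy) = 229.142857/√(122865.306122) = 229.142857/350.521477 = 0.653720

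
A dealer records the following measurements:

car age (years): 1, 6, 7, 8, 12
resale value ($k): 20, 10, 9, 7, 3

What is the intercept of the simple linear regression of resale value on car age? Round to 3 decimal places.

n = 5, Σx = 34, Σy = 49, Σxy = 235, Σx² = 294
Sxx = Σx² − (Σx)²/n = 294 − 231.2 = 62.8
Sxy = Σxy − (Σx)(Σy)/n = 235 − 333.2 = -98.2
b = Sxy/Sxx = -98.2/62.8 = -1.563694
a = ȳ − b·x̄ = 9.8 − (-1.563694)·6.8 = 20.433121

20.433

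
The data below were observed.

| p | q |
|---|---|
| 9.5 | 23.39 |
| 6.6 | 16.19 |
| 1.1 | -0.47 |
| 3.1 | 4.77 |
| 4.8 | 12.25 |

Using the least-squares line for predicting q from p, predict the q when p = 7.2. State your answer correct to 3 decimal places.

17.523

n = 5, Σx = 25.1, Σy = 56.13, Σxy = 402.129, Σx² = 167.67
Sxx = Σx² − (Σx)²/n = 167.67 − 126.002 = 41.668
Sxy = Σxy − (Σx)(Σy)/n = 402.129 − 281.7726 = 120.3564
b = Sxy/Sxx = 120.3564/41.668 = 2.888461
a = ȳ − b·x̄ = 11.226 − 2.888461·5.02 = -3.274075
ŷ(7.2) = a + b·7.2 = -3.274075 + 2.888461·7.2 = 17.522845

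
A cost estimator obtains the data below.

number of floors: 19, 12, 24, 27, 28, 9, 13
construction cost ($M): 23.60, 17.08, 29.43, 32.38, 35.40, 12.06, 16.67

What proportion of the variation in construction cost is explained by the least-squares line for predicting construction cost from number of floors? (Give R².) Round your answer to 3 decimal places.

0.992

n = 7, Σx = 132, Σy = 166.62, Σxy = 3550.39, Σx² = 2844, Σy² = 4439.7682
Sxx = Σx² − (Σx)²/n = 2844 − 2489.142857 = 354.857143
Sxy = Σxy − (Σx)(Σy)/n = 3550.39 − 3141.977143 = 408.412857
Syy = Σy² − (Σy)²/n = 4439.7682 − 3966.032057 = 473.736143
R² = Sxy²/(Sxx·Syy) = (408.412857)²/(354.857143·473.736143) = 0.992222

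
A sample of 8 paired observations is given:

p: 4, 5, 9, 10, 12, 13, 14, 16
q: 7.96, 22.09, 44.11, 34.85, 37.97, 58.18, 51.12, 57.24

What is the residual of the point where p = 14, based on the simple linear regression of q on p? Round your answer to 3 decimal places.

-1.850

n = 8, Σx = 83, Σy = 313.52, Σxy = 3731.28, Σx² = 987
Sxx = Σx² − (Σx)²/n = 987 − 861.125 = 125.875
Sxy = Σxy − (Σx)(Σy)/n = 3731.28 − 3252.77 = 478.51
b = Sxy/Sxx = 478.51/125.875 = 3.801470
a = ȳ − b·x̄ = 39.19 − 3.801470·10.375 = -0.250248
ŷ(14) = -0.250248 + 3.801470·14 = 52.970328
residual = y − ŷ = 51.12 − 52.970328 = -1.850328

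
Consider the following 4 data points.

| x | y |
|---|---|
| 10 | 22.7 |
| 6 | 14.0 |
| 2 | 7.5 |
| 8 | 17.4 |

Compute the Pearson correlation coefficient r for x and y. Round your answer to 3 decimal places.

n = 4, Σx = 26, Σy = 61.6, Σxy = 465.2, Σx² = 204, Σy² = 1070.3
Sxx = Σx² − (Σx)²/n = 204 − 169 = 35
Sxy = Σxy − (Σx)(Σy)/n = 465.2 − 400.4 = 64.8
Syy = Σy² − (Σy)²/n = 1070.3 − 948.64 = 121.66
r = Sxy/√(Sxx·Syy) = 64.8/√(4258.1) = 64.8/65.254119 = 0.993041

0.993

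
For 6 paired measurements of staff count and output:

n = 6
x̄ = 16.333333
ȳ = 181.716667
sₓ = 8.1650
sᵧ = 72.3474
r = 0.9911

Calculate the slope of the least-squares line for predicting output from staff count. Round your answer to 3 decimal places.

b = r · sᵧ/sₓ = 0.9911 · 72.3474/8.165 = 8.781814

8.782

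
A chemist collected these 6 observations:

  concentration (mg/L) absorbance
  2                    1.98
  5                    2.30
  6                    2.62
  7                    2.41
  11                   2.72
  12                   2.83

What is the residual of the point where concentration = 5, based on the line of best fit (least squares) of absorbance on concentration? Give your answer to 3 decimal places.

-0.010

n = 6, Σx = 43, Σy = 14.86, Σxy = 111.93, Σx² = 379
Sxx = Σx² − (Σx)²/n = 379 − 308.166667 = 70.833333
Sxy = Σxy − (Σx)(Σy)/n = 111.93 − 106.496667 = 5.433333
b = Sxy/Sxx = 5.433333/70.833333 = 0.076706
a = ȳ − b·x̄ = 2.476667 − 0.076706·7.166667 = 1.926941
ŷ(5) = 1.926941 + 0.076706·5 = 2.310471
residual = y − ŷ = 2.30 − 2.310471 = -0.010471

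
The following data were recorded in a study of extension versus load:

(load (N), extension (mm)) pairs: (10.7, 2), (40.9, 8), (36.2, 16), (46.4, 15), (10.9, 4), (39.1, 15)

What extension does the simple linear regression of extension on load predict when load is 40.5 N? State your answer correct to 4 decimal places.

n = 6, Σx = 184.2, Σy = 60, Σxy = 2253.9, Σx² = 6898.32
Sxx = Σx² − (Σx)²/n = 6898.32 − 5654.94 = 1243.38
Sxy = Σxy − (Σx)(Σy)/n = 2253.9 − 1842 = 411.9
b = Sxy/Sxx = 411.9/1243.38 = 0.331274
a = ȳ − b·x̄ = 10 − 0.331274·30.7 = -0.170125
ŷ(40.5) = a + b·40.5 = -0.170125 + 0.331274·40.5 = 13.246489

13.2465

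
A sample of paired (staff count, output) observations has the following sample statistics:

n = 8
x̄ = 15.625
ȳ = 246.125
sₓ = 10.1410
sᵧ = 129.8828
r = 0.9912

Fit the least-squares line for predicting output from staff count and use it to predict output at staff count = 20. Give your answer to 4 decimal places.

b = r · sᵧ/sₓ = 0.9912 · 129.8828/10.141 = 12.694984
a = ȳ − b·x̄ = 246.125 − 12.694984·15.625 = 47.765877
ŷ(20) = a + b·20 = 47.765877 + 12.694984·20 = 301.665554

301.6656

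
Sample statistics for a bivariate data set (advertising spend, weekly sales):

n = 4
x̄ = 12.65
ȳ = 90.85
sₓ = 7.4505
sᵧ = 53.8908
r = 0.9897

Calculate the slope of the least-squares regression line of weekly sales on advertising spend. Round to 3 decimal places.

7.159

b = r · sᵧ/sₓ = 0.9897 · 53.8908/7.4505 = 7.158677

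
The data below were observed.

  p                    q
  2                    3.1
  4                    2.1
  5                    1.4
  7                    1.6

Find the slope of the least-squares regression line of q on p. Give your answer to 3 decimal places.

n = 4, Σx = 18, Σy = 8.2, Σxy = 32.8, Σx² = 94
Sxx = Σx² − (Σx)²/n = 94 − 81 = 13
Sxy = Σxy − (Σx)(Σy)/n = 32.8 − 36.9 = -4.1
b = Sxy/Sxx = -4.1/13 = -0.315385

-0.315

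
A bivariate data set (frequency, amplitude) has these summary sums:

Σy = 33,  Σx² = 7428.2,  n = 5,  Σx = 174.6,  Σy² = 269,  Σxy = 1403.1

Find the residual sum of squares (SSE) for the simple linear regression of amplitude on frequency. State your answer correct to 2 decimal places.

Sxx = Σx² − (Σx)²/n = 7428.2 − 6097.032 = 1331.168
Sxy = Σxy − (Σx)(Σy)/n = 1403.1 − 1152.36 = 250.74
Syy = Σy² − (Σy)²/n = 269 − 217.8 = 51.2
b = Sxy/Sxx = 250.74/1331.168 = 0.188361
SSE = Syy − b·Sxy = 51.2 − 0.188361·250.74 = 3.970388

3.97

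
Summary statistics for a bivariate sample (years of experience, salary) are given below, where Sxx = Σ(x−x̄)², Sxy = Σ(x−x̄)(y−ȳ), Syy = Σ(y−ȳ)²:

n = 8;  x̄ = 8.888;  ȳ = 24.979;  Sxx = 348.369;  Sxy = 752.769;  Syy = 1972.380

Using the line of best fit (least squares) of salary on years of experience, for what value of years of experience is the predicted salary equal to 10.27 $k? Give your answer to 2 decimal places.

2.08

b = Sxy/Sxx = 752.769/348.369 = 2.160838
a = ȳ − b·x̄ = 24.979 − 2.160838·8.888 = 5.773471
Set a + b·x = 10.27: x = (10.27 − 5.773471) / 2.160838 = 2.080919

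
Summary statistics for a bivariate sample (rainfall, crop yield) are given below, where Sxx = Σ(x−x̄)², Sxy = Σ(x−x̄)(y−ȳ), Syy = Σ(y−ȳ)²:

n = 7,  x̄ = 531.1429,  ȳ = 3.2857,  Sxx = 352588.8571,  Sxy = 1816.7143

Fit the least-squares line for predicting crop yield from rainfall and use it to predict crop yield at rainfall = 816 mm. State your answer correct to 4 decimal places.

b = Sxy/Sxx = 1816.7143/352588.8571 = 0.005153
a = ȳ − b·x̄ = 3.2857 − 0.005153·531.1429 = 0.548986
ŷ(816) = a + b·816 = 0.548986 + 0.005153·816 = 4.753426

4.7534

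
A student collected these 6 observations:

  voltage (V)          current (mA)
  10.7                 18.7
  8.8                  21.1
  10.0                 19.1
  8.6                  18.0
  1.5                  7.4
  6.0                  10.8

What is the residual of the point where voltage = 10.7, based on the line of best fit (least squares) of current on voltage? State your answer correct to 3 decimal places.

-1.711

n = 6, Σx = 45.6, Σy = 95.1, Σxy = 807.47, Σx² = 404.14
Sxx = Σx² − (Σx)²/n = 404.14 − 346.56 = 57.58
Sxy = Σxy − (Σx)(Σy)/n = 807.47 − 722.76 = 84.71
b = Sxy/Sxx = 84.71/57.58 = 1.471171
a = ȳ − b·x̄ = 15.85 − 1.471171·7.6 = 4.669104
ŷ(10.7) = 4.669104 + 1.471171·10.7 = 20.410629
residual = y − ŷ = 18.7 − 20.410629 = -1.710629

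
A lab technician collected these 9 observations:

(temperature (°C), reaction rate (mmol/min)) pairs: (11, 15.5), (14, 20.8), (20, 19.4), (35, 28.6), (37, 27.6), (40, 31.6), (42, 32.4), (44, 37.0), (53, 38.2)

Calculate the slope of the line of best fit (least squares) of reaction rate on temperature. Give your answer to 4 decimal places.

0.5288

n = 9, Σx = 296, Σy = 251.1, Σxy = 9149.3, Σx² = 11420
Sxx = Σx² − (Σx)²/n = 11420 − 9735.111111 = 1684.888889
Sxy = Σxy − (Σx)(Σy)/n = 9149.3 − 8258.4 = 890.9
b = Sxy/Sxx = 890.9/1684.888889 = 0.528759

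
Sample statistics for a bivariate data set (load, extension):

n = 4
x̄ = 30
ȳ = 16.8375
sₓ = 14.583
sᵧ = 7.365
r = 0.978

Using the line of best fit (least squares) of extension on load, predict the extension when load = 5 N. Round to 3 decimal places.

b = r · sᵧ/sₓ = 0.978 · 7.365/14.583 = 0.493929
a = ȳ − b·x̄ = 16.8375 − 0.493929·30 = 2.019623
ŷ(5) = a + b·5 = 2.019623 + 0.493929·5 = 4.489269

4.489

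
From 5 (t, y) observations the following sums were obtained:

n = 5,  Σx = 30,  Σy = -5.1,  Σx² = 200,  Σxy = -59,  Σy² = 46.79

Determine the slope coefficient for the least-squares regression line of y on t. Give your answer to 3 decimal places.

Sxx = Σx² − (Σx)²/n = 200 − 180 = 20
Sxy = Σxy − (Σx)(Σy)/n = -59 − (-30.6) = -28.4
b = Sxy/Sxx = -28.4/20 = -1.42

-1.420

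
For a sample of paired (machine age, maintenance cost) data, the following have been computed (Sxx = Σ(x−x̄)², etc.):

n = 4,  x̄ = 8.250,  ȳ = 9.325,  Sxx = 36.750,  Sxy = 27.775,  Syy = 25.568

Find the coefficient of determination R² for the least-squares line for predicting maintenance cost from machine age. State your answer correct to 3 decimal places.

0.821

R² = Sxy²/(Sxx·Syy) = (27.775)²/(36.75·25.568) = 0.821021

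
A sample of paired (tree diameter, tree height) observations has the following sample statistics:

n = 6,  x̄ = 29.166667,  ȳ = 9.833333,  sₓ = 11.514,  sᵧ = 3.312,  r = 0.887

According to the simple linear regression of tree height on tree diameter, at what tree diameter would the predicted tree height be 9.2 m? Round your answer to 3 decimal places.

b = r · sᵧ/sₓ = 0.887 · 3.312/11.514 = 0.255145
a = ȳ − b·x̄ = 9.833333 − 0.255145·29.166667 = 2.391592
Set a + b·x = 9.2: x = (9.2 − 2.391592) / 0.255145 = 26.684423

26.684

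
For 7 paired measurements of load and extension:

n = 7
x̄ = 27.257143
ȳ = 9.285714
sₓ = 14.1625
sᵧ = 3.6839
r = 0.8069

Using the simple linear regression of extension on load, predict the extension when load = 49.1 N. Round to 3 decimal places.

b = r · sᵧ/sₓ = 0.8069 · 3.6839/14.1625 = 0.209888
a = ȳ − b·x̄ = 9.285714 − 0.209888·27.257143 = 3.564767
ŷ(49.1) = a + b·49.1 = 3.564767 + 0.209888·49.1 = 13.870268

13.870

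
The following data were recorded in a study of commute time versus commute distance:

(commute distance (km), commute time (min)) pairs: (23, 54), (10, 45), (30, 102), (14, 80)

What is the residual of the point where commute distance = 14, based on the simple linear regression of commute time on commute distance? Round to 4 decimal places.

n = 4, Σx = 77, Σy = 281, Σxy = 5872, Σx² = 1725
Sxx = Σx² − (Σx)²/n = 1725 − 1482.25 = 242.75
Sxy = Σxy − (Σx)(Σy)/n = 5872 − 5409.25 = 462.75
b = Sxy/Sxx = 462.75/242.75 = 1.906282
a = ȳ − b·x̄ = 70.25 − 1.906282·19.25 = 33.554068
ŷ(14) = 33.554068 + 1.906282·14 = 60.242019
residual = y − ŷ = 80 − 60.242019 = 19.757981

19.7580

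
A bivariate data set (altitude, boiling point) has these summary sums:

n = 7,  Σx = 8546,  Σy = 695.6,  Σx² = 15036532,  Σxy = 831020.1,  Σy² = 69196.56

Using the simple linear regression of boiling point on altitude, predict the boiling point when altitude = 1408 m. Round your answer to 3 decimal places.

Sxx = Σx² − (Σx)²/n = 15036532 − 10433445.142857 = 4603086.857143
Sxy = Σxy − (Σx)(Σy)/n = 831020.1 − 849228.228571 = -18208.128571
b = Sxy/Sxx = -18208.128571/4603086.857143 = -0.003956
a = ȳ − b·x̄ = 99.371429 − (-0.003956)·1220.857143 = 104.200693
ŷ(1408) = a + b·1408 = 104.200693 + (-0.003956)·1408 = 98.631160

98.631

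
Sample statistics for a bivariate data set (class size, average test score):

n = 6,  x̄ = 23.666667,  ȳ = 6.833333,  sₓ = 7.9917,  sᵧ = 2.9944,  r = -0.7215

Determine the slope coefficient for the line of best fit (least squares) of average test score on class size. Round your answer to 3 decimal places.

-0.270

b = r · sᵧ/sₓ = -0.7215 · 2.9944/7.9917 = -0.270338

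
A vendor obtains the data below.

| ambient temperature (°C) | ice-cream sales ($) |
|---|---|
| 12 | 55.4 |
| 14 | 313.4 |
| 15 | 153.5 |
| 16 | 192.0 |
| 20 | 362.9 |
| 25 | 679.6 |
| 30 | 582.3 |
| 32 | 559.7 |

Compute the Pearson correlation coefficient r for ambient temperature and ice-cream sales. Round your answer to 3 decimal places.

0.880

n = 8, Σx = 164, Σy = 2898.8, Σxy = 70054.3, Σx² = 3770, Σy² = 1407604.92
Sxx = Σx² − (Σx)²/n = 3770 − 3362 = 408
Sxy = Σxy − (Σx)(Σy)/n = 70054.3 − 59425.4 = 10628.9
Syy = Σy² − (Σy)²/n = 1407604.92 − 1050380.18 = 357224.74
r = Sxy/√(Sxx·Syy) = 10628.9/√(145747693.92) = 10628.9/12072.600959 = 0.880415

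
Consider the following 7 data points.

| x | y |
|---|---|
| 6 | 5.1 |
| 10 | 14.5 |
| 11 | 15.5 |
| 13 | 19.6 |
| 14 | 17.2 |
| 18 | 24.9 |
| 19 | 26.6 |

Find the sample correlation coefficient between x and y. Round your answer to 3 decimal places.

n = 7, Σx = 91, Σy = 123.4, Σxy = 1795.3, Σx² = 1307, Σy² = 2484.08
Sxx = Σx² − (Σx)²/n = 1307 − 1183 = 124
Sxy = Σxy − (Σx)(Σy)/n = 1795.3 − 1604.2 = 191.1
Syy = Σy² − (Σy)²/n = 2484.08 − 2175.365714 = 308.714286
r = Sxy/√(Sxx·Syy) = 191.1/√(38280.571429) = 191.1/195.654214 = 0.976723

0.977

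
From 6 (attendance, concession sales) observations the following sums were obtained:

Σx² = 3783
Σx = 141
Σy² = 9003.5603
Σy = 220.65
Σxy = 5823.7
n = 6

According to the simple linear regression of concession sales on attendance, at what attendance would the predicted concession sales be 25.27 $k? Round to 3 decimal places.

15.039

Sxx = Σx² − (Σx)²/n = 3783 − 3313.5 = 469.5
Sxy = Σxy − (Σx)(Σy)/n = 5823.7 − 5185.275 = 638.425
b = Sxy/Sxx = 638.425/469.5 = 1.359798
a = ȳ − b·x̄ = 36.775 − 1.359798·23.5 = 4.819755
Set a + b·x = 25.27: x = (25.27 − 4.819755) / 1.359798 = 15.039182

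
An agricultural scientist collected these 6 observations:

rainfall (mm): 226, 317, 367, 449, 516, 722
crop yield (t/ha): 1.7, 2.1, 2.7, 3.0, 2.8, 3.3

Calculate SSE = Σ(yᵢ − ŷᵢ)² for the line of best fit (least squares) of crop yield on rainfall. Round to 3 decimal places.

n = 6, Σx = 2597, Σy = 15.6, Σxy = 7215.2, Σx² = 1275395, Σy² = 42.32
Sxx = Σx² − (Σx)²/n = 1275395 − 1124068.166667 = 151326.833333
Sxy = Σxy − (Σx)(Σy)/n = 7215.2 − 6752.2 = 463
Syy = Σy² − (Σy)²/n = 42.32 − 40.56 = 1.76
b = Sxy/Sxx = 463/151326.833333 = 0.003060
SSE = Syy − b·Sxy = 1.76 − 0.003060·463 = 0.343404

0.343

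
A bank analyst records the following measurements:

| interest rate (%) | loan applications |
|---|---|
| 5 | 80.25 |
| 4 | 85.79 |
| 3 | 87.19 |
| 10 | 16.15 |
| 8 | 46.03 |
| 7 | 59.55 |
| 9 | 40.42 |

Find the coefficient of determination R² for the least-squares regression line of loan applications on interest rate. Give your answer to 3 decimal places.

0.949

n = 7, Σx = 46, Σy = 415.38, Σxy = 2316.35, Σx² = 344, Σy² = 28961.645
Sxx = Σx² − (Σx)²/n = 344 − 302.285714 = 41.714286
Sxy = Σxy − (Σx)(Σy)/n = 2316.35 − 2729.64 = -413.29
Syy = Σy² − (Σy)²/n = 28961.645 − 24648.6492 = 4312.9958
R² = Sxy²/(Sxx·Syy) = (-413.29)²/(41.714286·4312.9958) = 0.949393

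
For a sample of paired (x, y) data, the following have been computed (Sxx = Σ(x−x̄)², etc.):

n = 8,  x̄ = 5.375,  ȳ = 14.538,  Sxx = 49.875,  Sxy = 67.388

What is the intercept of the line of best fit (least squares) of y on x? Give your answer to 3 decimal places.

7.276

b = Sxy/Sxx = 67.388/49.875 = 1.351138
a = ȳ − b·x̄ = 14.538 − 1.351138·5.375 = 7.275634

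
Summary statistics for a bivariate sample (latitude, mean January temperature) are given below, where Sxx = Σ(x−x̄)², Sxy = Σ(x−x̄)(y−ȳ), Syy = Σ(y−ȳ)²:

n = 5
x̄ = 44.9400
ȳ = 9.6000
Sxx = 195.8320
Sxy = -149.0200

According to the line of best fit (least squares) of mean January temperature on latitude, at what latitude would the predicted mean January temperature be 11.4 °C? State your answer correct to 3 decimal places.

b = Sxy/Sxx = -149.02/195.832 = -0.760958
a = ȳ − b·x̄ = 9.6 − (-0.760958)·44.94 = 43.797469
Set a + b·x = 11.4: x = (11.4 − 43.797469) / (-0.760958) = 42.574562

42.575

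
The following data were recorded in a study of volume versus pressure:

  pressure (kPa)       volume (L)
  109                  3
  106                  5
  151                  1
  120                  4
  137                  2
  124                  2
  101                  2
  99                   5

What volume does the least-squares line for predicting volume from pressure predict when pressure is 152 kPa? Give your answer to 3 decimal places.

1.094

n = 8, Σx = 947, Σy = 24, Σxy = 2707, Σx² = 114465
Sxx = Σx² − (Σx)²/n = 114465 − 112101.125 = 2363.875
Sxy = Σxy − (Σx)(Σy)/n = 2707 − 2841 = -134
b = Sxy/Sxx = -134/2363.875 = -0.056687
a = ȳ − b·x̄ = 3 − (-0.056687)·118.375 = 9.710274
ŷ(152) = a + b·152 = 9.710274 + (-0.056687)·152 = 1.093914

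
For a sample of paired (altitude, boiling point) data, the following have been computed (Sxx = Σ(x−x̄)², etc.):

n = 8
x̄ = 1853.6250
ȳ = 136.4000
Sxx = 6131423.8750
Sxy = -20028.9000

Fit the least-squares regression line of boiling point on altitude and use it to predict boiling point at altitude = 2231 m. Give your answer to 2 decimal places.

b = Sxy/Sxx = -20028.9/6131423.875 = -0.003267
a = ȳ − b·x̄ = 136.4 − (-0.003267)·1853.625 = 142.455049
ŷ(2231) = a + b·2231 = 142.455049 + (-0.003267)·2231 = 135.167267

135.17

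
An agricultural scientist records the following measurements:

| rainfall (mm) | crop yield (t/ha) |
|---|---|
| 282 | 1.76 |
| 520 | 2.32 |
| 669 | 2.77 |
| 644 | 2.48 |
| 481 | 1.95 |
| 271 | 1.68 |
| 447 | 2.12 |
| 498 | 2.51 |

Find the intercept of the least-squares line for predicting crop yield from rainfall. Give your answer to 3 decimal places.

1.036

n = 8, Σx = 3812, Σy = 17.59, Σxy = 8743.82, Σx² = 1964836
Sxx = Σx² − (Σx)²/n = 1964836 − 1816418 = 148418
Sxy = Σxy − (Σx)(Σy)/n = 8743.82 − 8381.635 = 362.185
b = Sxy/Sxx = 362.185/148418 = 0.002440
a = ȳ − b·x̄ = 2.19875 − 0.002440·476.5 = 1.035945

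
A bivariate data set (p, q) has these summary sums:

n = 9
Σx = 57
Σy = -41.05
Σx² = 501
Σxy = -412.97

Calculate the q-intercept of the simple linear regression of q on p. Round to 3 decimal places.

Sxx = Σx² − (Σx)²/n = 501 − 361 = 140
Sxy = Σxy − (Σx)(Σy)/n = -412.97 − (-259.983333) = -152.986667
b = Sxy/Sxx = -152.986667/140 = -1.092762
a = ȳ − b·x̄ = -4.561111 − (-1.092762)·6.333333 = 2.359714

2.360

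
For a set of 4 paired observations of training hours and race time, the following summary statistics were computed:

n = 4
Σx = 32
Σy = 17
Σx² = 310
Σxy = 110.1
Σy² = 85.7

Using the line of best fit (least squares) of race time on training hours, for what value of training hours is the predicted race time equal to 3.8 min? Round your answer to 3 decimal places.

8.938

Sxx = Σx² − (Σx)²/n = 310 − 256 = 54
Sxy = Σxy − (Σx)(Σy)/n = 110.1 − 136 = -25.9
b = Sxy/Sxx = -25.9/54 = -0.479630
a = ȳ − b·x̄ = 4.25 − (-0.479630)·8 = 8.087037
Set a + b·x = 3.8: x = (3.8 − 8.087037) / (-0.479630) = 8.938224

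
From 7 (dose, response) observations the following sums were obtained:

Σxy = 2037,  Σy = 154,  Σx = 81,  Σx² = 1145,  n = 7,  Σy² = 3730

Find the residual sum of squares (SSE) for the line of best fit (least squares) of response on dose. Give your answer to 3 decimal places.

28.950

Sxx = Σx² − (Σx)²/n = 1145 − 937.285714 = 207.714286
Sxy = Σxy − (Σx)(Σy)/n = 2037 − 1782 = 255
Syy = Σy² − (Σy)²/n = 3730 − 3388 = 342
b = Sxy/Sxx = 255/207.714286 = 1.227648
SSE = Syy − b·Sxy = 342 − 1.227648·255 = 28.949794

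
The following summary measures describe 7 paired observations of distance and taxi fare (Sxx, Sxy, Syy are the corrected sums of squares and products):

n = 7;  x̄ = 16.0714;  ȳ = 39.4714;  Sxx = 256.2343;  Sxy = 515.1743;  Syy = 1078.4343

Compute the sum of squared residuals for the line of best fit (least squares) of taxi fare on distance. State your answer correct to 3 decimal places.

42.646

b = Sxy/Sxx = 515.1743/256.2343 = 2.010559
SSE = Syy − b·Sxy = 1078.4343 − 2.010559·515.1743 = 42.645729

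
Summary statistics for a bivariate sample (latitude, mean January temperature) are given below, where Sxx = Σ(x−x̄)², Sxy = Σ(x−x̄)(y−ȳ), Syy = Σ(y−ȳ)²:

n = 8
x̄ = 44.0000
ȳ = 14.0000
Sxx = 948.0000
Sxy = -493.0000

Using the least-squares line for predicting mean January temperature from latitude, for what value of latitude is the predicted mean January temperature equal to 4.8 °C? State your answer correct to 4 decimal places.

b = Sxy/Sxx = -493/948 = -0.520042
a = ȳ − b·x̄ = 14 − (-0.520042)·44 = 36.881857
Set a + b·x = 4.8: x = (4.8 − 36.881857) / (-0.520042) = 61.690872

61.6909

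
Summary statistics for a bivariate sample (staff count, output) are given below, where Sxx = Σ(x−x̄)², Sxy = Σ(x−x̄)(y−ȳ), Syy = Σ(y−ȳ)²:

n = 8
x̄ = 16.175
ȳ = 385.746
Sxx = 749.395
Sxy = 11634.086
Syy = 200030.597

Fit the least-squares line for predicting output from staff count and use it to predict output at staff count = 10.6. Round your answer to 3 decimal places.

b = Sxy/Sxx = 11634.086/749.395 = 15.524638
a = ȳ − b·x̄ = 385.746 − 15.524638·16.175 = 134.634982
ŷ(10.6) = a + b·10.6 = 134.634982 + 15.524638·10.6 = 299.196144

299.196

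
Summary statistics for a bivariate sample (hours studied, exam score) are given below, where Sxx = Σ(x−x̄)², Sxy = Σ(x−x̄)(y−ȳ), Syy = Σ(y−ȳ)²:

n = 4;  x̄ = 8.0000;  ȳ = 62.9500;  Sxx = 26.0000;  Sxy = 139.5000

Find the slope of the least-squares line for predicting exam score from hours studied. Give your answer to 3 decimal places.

b = Sxy/Sxx = 139.5/26 = 5.365385

5.365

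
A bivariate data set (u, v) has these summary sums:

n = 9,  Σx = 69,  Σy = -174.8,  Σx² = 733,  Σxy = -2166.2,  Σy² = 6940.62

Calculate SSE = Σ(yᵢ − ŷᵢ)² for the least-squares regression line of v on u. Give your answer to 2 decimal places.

Sxx = Σx² − (Σx)²/n = 733 − 529 = 204
Sxy = Σxy − (Σx)(Σy)/n = -2166.2 − (-1340.133333) = -826.066667
Syy = Σy² − (Σy)²/n = 6940.62 − 3395.004444 = 3545.615556
b = Sxy/Sxx = -826.066667/204 = -4.049346
SSE = Syy − b·Sxy = 3545.615556 − (-4.049346)·(-826.066667) = 200.585468

200.59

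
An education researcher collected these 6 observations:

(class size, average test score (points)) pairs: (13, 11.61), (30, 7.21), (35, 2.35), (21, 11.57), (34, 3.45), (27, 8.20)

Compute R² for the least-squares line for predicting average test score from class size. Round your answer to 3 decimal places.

n = 6, Σx = 160, Σy = 44.39, Σxy = 1031.15, Σx² = 4620, Σy² = 405.3061
Sxx = Σx² − (Σx)²/n = 4620 − 4266.666667 = 353.333333
Sxy = Σxy − (Σx)(Σy)/n = 1031.15 − 1183.733333 = -152.583333
Syy = Σy² − (Σy)²/n = 405.3061 − 328.412017 = 76.894083
R² = Sxy²/(Sxx·Syy) = (-152.583333)²/(353.333333·76.894083) = 0.856913

0.857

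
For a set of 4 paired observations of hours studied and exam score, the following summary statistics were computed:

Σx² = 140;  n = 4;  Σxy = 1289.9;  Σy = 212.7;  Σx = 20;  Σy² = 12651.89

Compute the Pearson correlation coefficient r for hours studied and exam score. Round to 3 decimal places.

0.977

Sxx = Σx² − (Σx)²/n = 140 − 100 = 40
Sxy = Σxy − (Σx)(Σy)/n = 1289.9 − 1063.5 = 226.4
Syy = Σy² − (Σy)²/n = 12651.89 − 11310.3225 = 1341.5675
r = Sxy/√(Sxx·Syy) = 226.4/√(53662.7) = 226.4/231.652110 = 0.977328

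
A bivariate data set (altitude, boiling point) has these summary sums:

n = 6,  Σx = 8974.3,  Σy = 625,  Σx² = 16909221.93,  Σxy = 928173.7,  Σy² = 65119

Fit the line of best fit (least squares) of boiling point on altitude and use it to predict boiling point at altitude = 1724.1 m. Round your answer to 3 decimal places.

103.731

Sxx = Σx² − (Σx)²/n = 16909221.93 − 13423010.081667 = 3486211.848333
Sxy = Σxy − (Σx)(Σy)/n = 928173.7 − 934822.916667 = -6649.216667
b = Sxy/Sxx = -6649.216667/3486211.848333 = -0.001907
a = ȳ − b·x̄ = 104.166667 − (-0.001907)·1495.716667 = 107.019432
ŷ(1724.1) = a + b·1724.1 = 107.019432 + (-0.001907)·1724.1 = 103.731073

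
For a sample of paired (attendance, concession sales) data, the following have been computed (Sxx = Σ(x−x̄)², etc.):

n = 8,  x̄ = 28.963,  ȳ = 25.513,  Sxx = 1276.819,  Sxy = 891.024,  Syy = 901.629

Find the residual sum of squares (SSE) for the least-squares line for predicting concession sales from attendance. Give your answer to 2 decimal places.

b = Sxy/Sxx = 891.024/1276.819 = 0.697847
SSE = Syy − b·Sxy = 901.629 − 0.697847·891.024 = 279.830790

279.83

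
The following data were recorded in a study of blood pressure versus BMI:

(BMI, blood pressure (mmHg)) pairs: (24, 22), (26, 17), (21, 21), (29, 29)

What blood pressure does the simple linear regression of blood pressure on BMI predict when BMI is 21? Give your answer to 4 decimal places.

n = 4, Σx = 100, Σy = 89, Σxy = 2252, Σx² = 2534
Sxx = Σx² − (Σx)²/n = 2534 − 2500 = 34
Sxy = Σxy − (Σx)(Σy)/n = 2252 − 2225 = 27
b = Sxy/Sxx = 27/34 = 0.794118
a = ȳ − b·x̄ = 22.25 − 0.794118·25 = 2.397059
ŷ(21) = a + b·21 = 2.397059 + 0.794118·21 = 19.073529

19.0735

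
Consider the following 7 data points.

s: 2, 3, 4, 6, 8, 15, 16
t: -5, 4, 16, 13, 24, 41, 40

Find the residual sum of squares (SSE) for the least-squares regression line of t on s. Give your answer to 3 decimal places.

145.649

n = 7, Σx = 54, Σy = 133, Σxy = 1591, Σx² = 610, Σy² = 4323
Sxx = Σx² − (Σx)²/n = 610 − 416.571429 = 193.428571
Sxy = Σxy − (Σx)(Σy)/n = 1591 − 1026 = 565
Syy = Σy² − (Σy)²/n = 4323 − 2527 = 1796
b = Sxy/Sxx = 565/193.428571 = 2.920975
SSE = Syy − b·Sxy = 1796 − 2.920975·565 = 145.649188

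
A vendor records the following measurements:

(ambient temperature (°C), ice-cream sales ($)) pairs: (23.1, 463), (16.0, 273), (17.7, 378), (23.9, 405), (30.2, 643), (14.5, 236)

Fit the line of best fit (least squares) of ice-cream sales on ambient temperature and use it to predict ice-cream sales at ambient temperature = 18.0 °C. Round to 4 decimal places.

331.0110

n = 6, Σx = 125.4, Σy = 2398, Σxy = 54274, Σx² = 2796.4
Sxx = Σx² − (Σx)²/n = 2796.4 − 2620.86 = 175.54
Sxy = Σxy − (Σx)(Σy)/n = 54274 − 50118.2 = 4155.8
b = Sxy/Sxx = 4155.8/175.54 = 23.674376
a = ȳ − b·x̄ = 399.666667 − 23.674376·20.9 = -95.127796
ŷ(18.0) = a + b·18.0 = -95.127796 + 23.674376·18 = 331.010976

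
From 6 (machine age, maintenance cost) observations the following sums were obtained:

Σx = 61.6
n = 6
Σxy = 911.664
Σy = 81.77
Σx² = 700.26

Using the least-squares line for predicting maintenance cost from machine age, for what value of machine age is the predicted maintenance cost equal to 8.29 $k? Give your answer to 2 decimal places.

5.25

Sxx = Σx² − (Σx)²/n = 700.26 − 632.426667 = 67.833333
Sxy = Σxy − (Σx)(Σy)/n = 911.664 − 839.505333 = 72.158667
b = Sxy/Sxx = 72.158667/67.833333 = 1.063764
a = ȳ − b·x̄ = 13.628333 − 1.063764·10.266667 = 2.707022
Set a + b·x = 8.29: x = (8.29 − 2.707022) / 1.063764 = 5.248324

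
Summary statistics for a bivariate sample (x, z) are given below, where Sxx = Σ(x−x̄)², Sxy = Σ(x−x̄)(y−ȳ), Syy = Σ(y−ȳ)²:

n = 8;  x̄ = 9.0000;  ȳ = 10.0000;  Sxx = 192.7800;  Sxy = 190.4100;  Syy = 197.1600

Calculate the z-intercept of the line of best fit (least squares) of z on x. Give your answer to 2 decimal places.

1.11

b = Sxy/Sxx = 190.41/192.78 = 0.987706
a = ȳ − b·x̄ = 10 − 0.987706·9 = 1.110644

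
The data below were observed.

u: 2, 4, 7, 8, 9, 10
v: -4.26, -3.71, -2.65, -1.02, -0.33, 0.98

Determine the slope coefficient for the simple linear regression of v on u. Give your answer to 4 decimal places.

0.6344

n = 6, Σx = 40, Σy = -10.99, Σxy = -43.24, Σx² = 314
Sxx = Σx² − (Σx)²/n = 314 − 266.666667 = 47.333333
Sxy = Σxy − (Σx)(Σy)/n = -43.24 − (-73.266667) = 30.026667
b = Sxy/Sxx = 30.026667/47.333333 = 0.634366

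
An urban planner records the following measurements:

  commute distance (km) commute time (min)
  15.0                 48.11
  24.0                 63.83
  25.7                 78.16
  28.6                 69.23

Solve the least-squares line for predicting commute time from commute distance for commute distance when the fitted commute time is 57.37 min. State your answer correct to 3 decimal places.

n = 4, Σx = 93.3, Σy = 259.33, Σxy = 6242.26, Σx² = 2279.45
Sxx = Σx² − (Σx)²/n = 2279.45 − 2176.2225 = 103.2275
Sxy = Σxy − (Σx)(Σy)/n = 6242.26 − 6048.87225 = 193.38775
b = Sxy/Sxx = 193.38775/103.2275 = 1.873413
a = ȳ − b·x̄ = 64.8325 − 1.873413·23.325 = 21.135140
Set a + b·x = 57.37: x = (57.37 − 21.135140) / 1.873413 = 19.341629

19.342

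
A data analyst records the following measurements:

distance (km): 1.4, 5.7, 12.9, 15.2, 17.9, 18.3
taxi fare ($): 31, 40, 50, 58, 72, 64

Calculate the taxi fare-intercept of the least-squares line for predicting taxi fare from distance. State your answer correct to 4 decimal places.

26.9757

n = 6, Σx = 71.4, Σy = 315, Σxy = 4258, Σx² = 1087.2
Sxx = Σx² − (Σx)²/n = 1087.2 − 849.66 = 237.54
Sxy = Σxy − (Σx)(Σy)/n = 4258 − 3748.5 = 509.5
b = Sxy/Sxx = 509.5/237.54 = 2.144902
a = ȳ − b·x̄ = 52.5 − 2.144902·11.9 = 26.975667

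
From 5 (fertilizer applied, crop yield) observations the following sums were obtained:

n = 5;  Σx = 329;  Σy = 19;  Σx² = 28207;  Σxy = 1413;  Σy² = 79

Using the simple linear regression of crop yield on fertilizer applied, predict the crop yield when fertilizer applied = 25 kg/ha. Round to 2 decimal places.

2.79

Sxx = Σx² − (Σx)²/n = 28207 − 21648.2 = 6558.8
Sxy = Σxy − (Σx)(Σy)/n = 1413 − 1250.2 = 162.8
b = Sxy/Sxx = 162.8/6558.8 = 0.024822
a = ȳ − b·x̄ = 3.8 − 0.024822·65.8 = 2.166738
ŷ(25) = a + b·25 = 2.166738 + 0.024822·25 = 2.787278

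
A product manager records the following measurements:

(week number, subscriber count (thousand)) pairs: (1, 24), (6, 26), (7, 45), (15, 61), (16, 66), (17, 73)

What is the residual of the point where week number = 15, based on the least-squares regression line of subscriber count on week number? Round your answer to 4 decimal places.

-2.4412

n = 6, Σx = 62, Σy = 295, Σxy = 3707, Σx² = 856
Sxx = Σx² − (Σx)²/n = 856 − 640.666667 = 215.333333
Sxy = Σxy − (Σx)(Σy)/n = 3707 − 3048.333333 = 658.666667
b = Sxy/Sxx = 658.666667/215.333333 = 3.058824
a = ȳ − b·x̄ = 49.166667 − 3.058824·10.333333 = 17.558824
ŷ(15) = 17.558824 + 3.058824·15 = 63.441176
residual = y − ŷ = 61 − 63.441176 = -2.441176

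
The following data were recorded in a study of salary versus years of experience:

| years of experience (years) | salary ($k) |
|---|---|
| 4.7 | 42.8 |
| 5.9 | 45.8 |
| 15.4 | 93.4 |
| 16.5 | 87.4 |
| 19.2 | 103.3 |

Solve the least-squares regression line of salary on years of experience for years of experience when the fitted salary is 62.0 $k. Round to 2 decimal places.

n = 5, Σx = 61.7, Σy = 372.7, Σxy = 5335.2, Σx² = 934.95
Sxx = Σx² − (Σx)²/n = 934.95 − 761.378 = 173.572
Sxy = Σxy − (Σx)(Σy)/n = 5335.2 − 4599.118 = 736.082
b = Sxy/Sxx = 736.082/173.572 = 4.240788
a = ȳ − b·x̄ = 74.54 − 4.240788·12.34 = 22.208680
Set a + b·x = 62.0: x = (62.0 − 22.208680) / 4.240788 = 9.383002

9.38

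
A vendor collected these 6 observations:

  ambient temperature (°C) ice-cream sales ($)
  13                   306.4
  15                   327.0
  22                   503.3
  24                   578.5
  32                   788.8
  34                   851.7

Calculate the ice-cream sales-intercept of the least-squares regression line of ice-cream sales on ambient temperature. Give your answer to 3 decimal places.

n = 6, Σx = 140, Σy = 3355.7, Σxy = 88044.2, Σx² = 3634
Sxx = Σx² − (Σx)²/n = 3634 − 3266.666667 = 367.333333
Sxy = Σxy − (Σx)(Σy)/n = 88044.2 − 78299.666667 = 9744.533333
b = Sxy/Sxx = 9744.533333/367.333333 = 26.527768
a = ȳ − b·x̄ = 559.283333 − 26.527768·23.333333 = -59.697913

-59.698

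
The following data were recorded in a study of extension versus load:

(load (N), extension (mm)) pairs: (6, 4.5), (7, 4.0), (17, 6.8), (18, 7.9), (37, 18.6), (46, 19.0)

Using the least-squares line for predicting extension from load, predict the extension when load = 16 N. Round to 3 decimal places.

7.719

n = 6, Σx = 131, Σy = 60.8, Σxy = 1875, Σx² = 4183
Sxx = Σx² − (Σx)²/n = 4183 − 2860.166667 = 1322.833333
Sxy = Σxy − (Σx)(Σy)/n = 1875 − 1327.466667 = 547.533333
b = Sxy/Sxx = 547.533333/1322.833333 = 0.413910
a = ȳ − b·x̄ = 10.133333 − 0.413910·21.833333 = 1.096308
ŷ(16) = a + b·16 = 1.096308 + 0.413910·16 = 7.718861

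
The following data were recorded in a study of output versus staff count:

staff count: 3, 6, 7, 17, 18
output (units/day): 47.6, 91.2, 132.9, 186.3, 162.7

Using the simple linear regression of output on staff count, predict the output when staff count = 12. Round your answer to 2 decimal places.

n = 5, Σx = 51, Σy = 620.7, Σxy = 7716, Σx² = 707
Sxx = Σx² − (Σx)²/n = 707 − 520.2 = 186.8
Sxy = Σxy − (Σx)(Σy)/n = 7716 − 6331.14 = 1384.86
b = Sxy/Sxx = 1384.86/186.8 = 7.413597
a = ȳ − b·x̄ = 124.14 − 7.413597·10.2 = 48.521306
ŷ(12) = a + b·12 = 48.521306 + 7.413597·12 = 137.484475

137.48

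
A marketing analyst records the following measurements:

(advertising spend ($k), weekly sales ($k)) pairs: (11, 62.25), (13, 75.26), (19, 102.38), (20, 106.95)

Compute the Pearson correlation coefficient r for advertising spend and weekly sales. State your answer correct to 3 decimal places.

n = 4, Σx = 63, Σy = 346.84, Σxy = 5747.35, Σx² = 1051, Σy² = 31459.097
Sxx = Σx² − (Σx)²/n = 1051 − 992.25 = 58.75
Sxy = Σxy − (Σx)(Σy)/n = 5747.35 − 5462.73 = 284.62
Syy = Σy² − (Σy)²/n = 31459.097 − 30074.4964 = 1384.6006
r = Sxy/√(Sxx·Syy) = 284.62/√(81345.28525) = 284.62/285.210949 = 0.997928

0.998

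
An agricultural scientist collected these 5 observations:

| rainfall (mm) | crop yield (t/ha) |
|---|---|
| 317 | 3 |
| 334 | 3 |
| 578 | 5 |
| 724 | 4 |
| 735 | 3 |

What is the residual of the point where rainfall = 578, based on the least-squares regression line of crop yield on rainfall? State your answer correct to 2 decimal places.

n = 5, Σx = 2688, Σy = 18, Σxy = 9944, Σx² = 1610530
Sxx = Σx² − (Σx)²/n = 1610530 − 1445068.8 = 165461.2
Sxy = Σxy − (Σx)(Σy)/n = 9944 − 9676.8 = 267.2
b = Sxy/Sxx = 267.2/165461.2 = 0.001615
a = ȳ − b·x̄ = 3.6 − 0.001615·537.6 = 2.731840
ŷ(578) = 2.731840 + 0.001615·578 = 3.665241
residual = y − ŷ = 5 − 3.665241 = 1.334759

1.33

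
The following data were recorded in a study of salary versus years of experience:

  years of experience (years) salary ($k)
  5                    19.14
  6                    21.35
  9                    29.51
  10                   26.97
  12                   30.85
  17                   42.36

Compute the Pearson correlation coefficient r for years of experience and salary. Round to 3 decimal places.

0.981

n = 6, Σx = 59, Σy = 170.18, Σxy = 1849.41, Σx² = 675, Σy² = 5166.4752
Sxx = Σx² − (Σx)²/n = 675 − 580.166667 = 94.833333
Sxy = Σxy − (Σx)(Σy)/n = 1849.41 − 1673.436667 = 175.973333
Syy = Σy² − (Σy)²/n = 5166.4752 − 4826.872067 = 339.603133
r = Sxy/√(Sxx·Syy) = 175.973333/√(32205.697144) = 175.973333/179.459458 = 0.980574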